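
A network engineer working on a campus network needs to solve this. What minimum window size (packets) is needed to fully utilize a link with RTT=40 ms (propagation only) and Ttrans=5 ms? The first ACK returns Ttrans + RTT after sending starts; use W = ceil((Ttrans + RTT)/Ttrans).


Given: Ttrans = 5 ms, RTT = 40 ms (= 2 * Tprop, Tprop = 20 ms)
Time until first ACK returns = Ttrans + RTT = 5 + 40 = 45 ms
Need W * Ttrans >= Ttrans + RTT  ->  W >= (Ttrans + RTT) / Ttrans
(Ttrans + RTT) / Ttrans = 45 / 5 = 9
W_min = ceil(9) = 9

9


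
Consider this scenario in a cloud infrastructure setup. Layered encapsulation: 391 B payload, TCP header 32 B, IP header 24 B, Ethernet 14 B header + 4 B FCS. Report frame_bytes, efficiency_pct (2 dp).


TCP segment = 391 + 32 = 423 B
IP packet = 423 + 24 = 447 B
Ethernet frame = 447 + 14 + 4 = 465 B
Efficiency = app / frame = 391 / 465 = 0.840860 = 84.0860% -> 84.09% (2 dp)

465, 84.09


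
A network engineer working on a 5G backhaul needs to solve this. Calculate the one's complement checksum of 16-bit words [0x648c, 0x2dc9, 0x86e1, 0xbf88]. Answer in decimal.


Given words: [0x648c, 0x2dc9, 0x86e1, 0xbf88]
Step 1: Sum all words
Raw sum = 25740 + 11721 + 34529 + 49032 = 121022
Step 2: Fold carry: (55486 + 1) = 55487
One's complement = ~55487 & 0xFFFF = 10048

10048


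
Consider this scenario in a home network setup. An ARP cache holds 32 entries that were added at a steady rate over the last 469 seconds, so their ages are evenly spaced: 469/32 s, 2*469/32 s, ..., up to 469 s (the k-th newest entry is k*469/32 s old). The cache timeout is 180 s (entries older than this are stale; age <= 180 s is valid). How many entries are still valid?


Ages are k * 469/32 s for k = 1..32 (spacing = 14.6562 s).
Entry k is valid iff k * 469/32 <= 180 iff k <= 32 * 180 / 469 = 12.2814
n_valid = floor(12.2814) = 12
(n_stale = 32 - 12 = 20)

12


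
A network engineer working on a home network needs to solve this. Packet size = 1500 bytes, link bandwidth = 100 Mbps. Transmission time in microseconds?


Given: packet = 1500 bytes, bandwidth = 100 Mbps
Packet in bits = 1500 * 8 = 12000 bits
Bandwidth = 100 * 10^6 = 100000000 bps
Time = 12000 / 100000000 seconds
Time in us = 12000 * 10^6 / 100000000 = 120

120


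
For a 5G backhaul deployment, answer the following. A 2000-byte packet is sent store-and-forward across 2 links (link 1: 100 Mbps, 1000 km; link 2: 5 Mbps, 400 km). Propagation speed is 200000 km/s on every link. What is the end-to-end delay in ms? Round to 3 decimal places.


Packet = 2000 bytes = 16000 bits. Store-and-forward: sum (t_trans + t_prop) per link.
Link 1: t_trans = 16000/(100*10^6) s = 0.1600 ms; t_prop = 1000/200000 s = 5.0000 ms; subtotal = 5.1600 ms
Link 2: t_trans = 16000/(5*10^6) s = 3.2000 ms; t_prop = 400/200000 s = 2.0000 ms; subtotal = 5.2000 ms
End-to-end = 5.1600 + 5.2000 = 10.3600 ms -> 10.360 ms (3 dp)

10.360


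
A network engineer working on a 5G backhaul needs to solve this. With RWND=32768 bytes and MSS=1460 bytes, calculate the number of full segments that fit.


Given: RWND = 32768 bytes, MSS = 1460 bytes
Full segments = floor(RWND / MSS)
Full segments = floor(32768 / 1460)
Full segments = floor(22.4438) = 22

22


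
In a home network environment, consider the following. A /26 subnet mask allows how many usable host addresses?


Given: subnet mask /26
Host bits = 32 - 26 = 6
Total addresses = 2^6 = 64
Usable hosts = 64 - 2 (network + broadcast) = 62

62


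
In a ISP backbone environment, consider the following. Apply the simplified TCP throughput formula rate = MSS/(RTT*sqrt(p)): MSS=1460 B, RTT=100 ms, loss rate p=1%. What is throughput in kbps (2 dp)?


Given: MSS = 1460 bytes, RTT = 100 ms, loss = 1%
RTT in seconds = 100 / 1000 = 0.1
Loss rate = 1% = 0.01
sqrt(loss) = sqrt(0.01) = 0.1
Throughput (bytes/s) = 1460 / (0.1 * 0.1) = 146000.0000
Throughput (kbps) = 146000.0000 * 8 / 1000 = 1168.000000 -> 1168.00 kbps (2 dp)

1168.00


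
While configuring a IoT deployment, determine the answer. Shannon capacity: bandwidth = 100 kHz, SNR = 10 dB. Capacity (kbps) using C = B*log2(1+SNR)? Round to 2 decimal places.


Given: B = 100 kHz, SNR = 10 dB
SNR linear = 10^(10/10) = 10
1 + SNR = 11
log2(11) = 3.4594316186
C = 100 * 1000 * 3.4594316186 = 345943.1619 bps
C = 345.943162 kbps -> 345.94 kbps (2 dp)

345.94


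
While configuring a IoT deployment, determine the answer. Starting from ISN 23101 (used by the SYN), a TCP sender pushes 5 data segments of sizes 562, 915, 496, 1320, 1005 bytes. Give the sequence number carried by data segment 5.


The SYN occupies sequence number ISN = 23101, so the first data byte is ISN + 1 = 23102.
SEQ of data segment i = (ISN + 1) + sum of payload sizes of segments 1..i-1.
Segment 1: SEQ = 23102, payload = 562 bytes
Segment 2: SEQ = 23664, payload = 915 bytes
Segment 3: SEQ = 24579, payload = 496 bytes
Segment 4: SEQ = 25075, payload = 1320 bytes
Segment 5: SEQ = 26395, payload = 1005 bytes
SEQ of segment 5 = 23102 + 562 + 915 + 496 + 1320 = 26395

26395


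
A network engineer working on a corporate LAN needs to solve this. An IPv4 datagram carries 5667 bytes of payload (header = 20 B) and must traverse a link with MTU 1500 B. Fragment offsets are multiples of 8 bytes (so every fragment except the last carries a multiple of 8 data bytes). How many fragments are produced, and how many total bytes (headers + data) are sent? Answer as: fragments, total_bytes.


Max data per non-final fragment = floor((MTU - header)/8)*8 = floor((1500 - 20)/8)*8 = floor(1480/8)*8 = 1480 B
Final fragment needs no 8-byte alignment: it can carry up to MTU - header = 1480 B
Non-final fragments needed = ceil((payload - 1480) / 1480) = ceil(4187/1480) = ceil(2.8291) = 3
Number of fragments = 3 + 1 = 4
Fragment sizes (data): 3 * 1480 B + 1227 B (last, 1227 <= 1480 OK)
Total bytes sent = payload + n_frags * header = 5667 + 4*20 = 5667 + 80 = 5747 B

4, 5747


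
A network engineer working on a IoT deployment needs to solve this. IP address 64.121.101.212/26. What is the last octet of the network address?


Given: IP = 64.121.101.212, prefix = /26
Subnet mask = 255.255.255.192
Last octet of IP: 212
Last octet of mask: 192
Network last octet = 212 AND 192 = 192

192


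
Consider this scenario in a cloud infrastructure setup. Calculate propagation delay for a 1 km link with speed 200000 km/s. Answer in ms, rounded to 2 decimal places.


Given: distance = 1 km, speed = 200000 km/s
Delay = distance / speed = 1 / 200000 seconds
Delay in ms = 1 * 1000 / 200000
Delay = 0.0050 ms
Rounded to 2 dp = 0.01 ms

0.01


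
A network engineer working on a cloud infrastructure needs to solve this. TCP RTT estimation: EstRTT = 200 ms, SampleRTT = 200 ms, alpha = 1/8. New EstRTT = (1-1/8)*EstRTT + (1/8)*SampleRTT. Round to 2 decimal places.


Given: EstRTT = 200 ms, SampleRTT = 200 ms, alpha = 1/8
New EstRTT = (1 - alpha) * EstRTT + alpha * SampleRTT
(7/8) * 200 = 175
(1/8) * 200 = 25
New EstRTT = 175 + 25 = 200 ms -> 200.00 ms (2 dp)

200.00


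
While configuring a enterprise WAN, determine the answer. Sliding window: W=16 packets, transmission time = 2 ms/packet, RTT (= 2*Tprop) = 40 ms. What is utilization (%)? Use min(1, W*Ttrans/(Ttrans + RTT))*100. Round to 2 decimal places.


Given: W = 16, Ttrans = 2 ms, RTT = 40 ms (= 2 * Tprop, Tprop = 20 ms)
Cycle time = Ttrans + RTT = 2 + 40 = 42 ms (first packet sent until its ACK returns)
W * Ttrans = 16 * 2 = 32 ms of sending per cycle
W * Ttrans / (Ttrans + RTT) = 32 / 42 = 0.761905
U = min(1, 0.761905) = 0.761905
U% = 76.19%

76.19


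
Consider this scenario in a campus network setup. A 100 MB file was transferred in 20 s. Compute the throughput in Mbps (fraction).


Given: file = 100 MB, time = 20 s
File in Mb = 100 * 8 = 800 Mb
Throughput = 800 / 20 Mbps
Throughput = 40 Mbps

40


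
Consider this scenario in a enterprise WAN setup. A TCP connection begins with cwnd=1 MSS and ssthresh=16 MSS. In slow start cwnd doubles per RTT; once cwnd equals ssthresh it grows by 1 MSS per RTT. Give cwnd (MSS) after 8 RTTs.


RTT 0: cwnd = 1 MSS (initial)
RTT 1: cwnd = 2 MSS (slow start, doubled)
RTT 2: cwnd = 4 MSS (slow start, doubled)
RTT 3: cwnd = 8 MSS (slow start, doubled)
RTT 4: cwnd = 16 MSS (slow start, doubled)
RTT 5: cwnd = 17 MSS (congestion avoidance, +1)
RTT 6: cwnd = 18 MSS (congestion avoidance, +1)
RTT 7: cwnd = 19 MSS (congestion avoidance, +1)
RTT 8: cwnd = 20 MSS (congestion avoidance, +1)

20


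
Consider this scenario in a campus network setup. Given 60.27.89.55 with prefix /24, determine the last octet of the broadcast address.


Given: IP = 60.27.89.55, prefix = /24
Host bits = 32 - 24 = 8
Network last octet = 55 AND mask = 0
Host part size = 2^8 - 1 = 255
Broadcast last octet = 0 OR 255 = 255

255


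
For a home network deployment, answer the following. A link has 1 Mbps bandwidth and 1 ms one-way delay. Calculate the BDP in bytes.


Given: bandwidth = 1 Mbps, delay = 1 ms
BDP in bits = 1 * 10^6 * 1 / 1000
BDP in bits = 1000
BDP in bytes = 1000 / 8 = 125

125


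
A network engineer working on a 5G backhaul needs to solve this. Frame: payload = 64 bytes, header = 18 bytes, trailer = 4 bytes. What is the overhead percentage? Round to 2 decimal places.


Given: payload = 64 B, header = 18 B, trailer = 4 B
Overhead bytes = header + trailer = 18 + 4 = 22
Total frame = payload + overhead = 64 + 22 = 86
Overhead % = 22 / 86 * 100 = 25.5814% -> 25.58% (2 dp)

25.58


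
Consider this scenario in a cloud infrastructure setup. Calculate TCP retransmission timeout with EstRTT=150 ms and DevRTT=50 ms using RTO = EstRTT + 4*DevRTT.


Given: EstRTT = 150 ms, DevRTT = 50 ms
Timeout = EstRTT + 4 * DevRTT
4 * DevRTT = 4 * 50 = 200
Timeout = 150 + 200 = 350 ms

350


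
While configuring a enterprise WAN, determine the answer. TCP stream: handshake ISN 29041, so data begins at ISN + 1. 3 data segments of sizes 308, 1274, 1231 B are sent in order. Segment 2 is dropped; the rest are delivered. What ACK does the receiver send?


SYN uses sequence number 29041; first data byte = ISN + 1 = 29042.
Segment 1: SEQ = 29042, len = 308 B, covers [29042, 29349]
Segment 2: SEQ = 29350, len = 1274 B, covers [29350, 30623] [LOST]
Segment 3: SEQ = 30624, len = 1231 B, covers [30624, 31854]
In-order data received: bytes [29042, 29349] (segments 1..1).
Segment 2 missing -> gap begins at byte 29350; later segments buffered out of order.
Cumulative ACK = next expected in-order byte = 29042 + 308 = 29350

29350


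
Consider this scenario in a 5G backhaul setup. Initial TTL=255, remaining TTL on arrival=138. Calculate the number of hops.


Given: initial TTL = 255, received TTL = 138
Hops = initial TTL - received TTL
Hops = 255 - 138 = 117

117


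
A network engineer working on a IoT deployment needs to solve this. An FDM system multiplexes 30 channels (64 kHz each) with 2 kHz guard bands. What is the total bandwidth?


Given: 30 channels, 64 kHz each, guard = 2 kHz
Channel bandwidth = 30 * 64 = 1920 kHz
Guard bands = 29 gaps * 2 kHz = 58 kHz
Total = 1920 + 58 = 1978 kHz

1978


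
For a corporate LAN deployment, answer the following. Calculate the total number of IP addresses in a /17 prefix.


Given: CIDR prefix /17
Host bits = 32 - 17 = 15
Total addresses = 2^15 = 32768

32768


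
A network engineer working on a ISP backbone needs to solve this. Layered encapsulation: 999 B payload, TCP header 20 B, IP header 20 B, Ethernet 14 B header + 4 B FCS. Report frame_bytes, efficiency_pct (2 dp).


TCP segment = 999 + 20 = 1019 B
IP packet = 1019 + 20 = 1039 B
Ethernet frame = 1039 + 14 + 4 = 1057 B
Efficiency = app / frame = 999 / 1057 = 0.945128 = 94.5128% -> 94.51% (2 dp)

1057, 94.51


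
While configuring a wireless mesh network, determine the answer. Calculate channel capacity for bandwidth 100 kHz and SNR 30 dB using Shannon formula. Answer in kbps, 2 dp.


Given: B = 100 kHz, SNR = 30 dB
SNR linear = 10^(30/10) = 1000
1 + SNR = 1001
log2(1001) = 9.9672262588
C = 100 * 1000 * 9.9672262588 = 996722.6259 bps
C = 996.722626 kbps -> 996.72 kbps (2 dp)

996.72


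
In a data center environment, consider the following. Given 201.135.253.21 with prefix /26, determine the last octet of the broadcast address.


Given: IP = 201.135.253.21, prefix = /26
Host bits = 32 - 26 = 6
Network last octet = 21 AND mask = 0
Host part size = 2^6 - 1 = 63
Broadcast last octet = 0 OR 63 = 63

63


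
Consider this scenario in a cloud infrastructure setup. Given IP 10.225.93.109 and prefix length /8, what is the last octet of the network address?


Given: IP = 10.225.93.109, prefix = /8
Subnet mask = 255.0.0.0
Last octet of IP: 109
Last octet of mask: 0
Network last octet = 109 AND 0 = 0

0


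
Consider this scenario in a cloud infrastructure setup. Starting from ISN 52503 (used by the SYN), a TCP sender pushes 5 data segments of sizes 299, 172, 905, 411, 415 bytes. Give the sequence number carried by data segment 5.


The SYN occupies sequence number ISN = 52503, so the first data byte is ISN + 1 = 52504.
SEQ of data segment i = (ISN + 1) + sum of payload sizes of segments 1..i-1.
Segment 1: SEQ = 52504, payload = 299 bytes
Segment 2: SEQ = 52803, payload = 172 bytes
Segment 3: SEQ = 52975, payload = 905 bytes
Segment 4: SEQ = 53880, payload = 411 bytes
Segment 5: SEQ = 54291, payload = 415 bytes
SEQ of segment 5 = 52504 + 299 + 172 + 905 + 411 = 54291

54291


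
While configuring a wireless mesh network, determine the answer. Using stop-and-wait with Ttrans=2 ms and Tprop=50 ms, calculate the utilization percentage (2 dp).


Given: Ttrans = 2 ms, Tprop = 50 ms
RTT = 2 * Tprop = 2 * 50 = 100 ms
U = Ttrans / (Ttrans + RTT)
U = 2 / (2 + 100)
U = 2 / 102 = 0.019608
U% = 1.96%

1.96


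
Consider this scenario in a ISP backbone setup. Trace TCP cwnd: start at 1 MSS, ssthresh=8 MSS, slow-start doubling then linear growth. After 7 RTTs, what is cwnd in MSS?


RTT 0: cwnd = 1 MSS (initial)
RTT 1: cwnd = 2 MSS (slow start, doubled)
RTT 2: cwnd = 4 MSS (slow start, doubled)
RTT 3: cwnd = 8 MSS (slow start, doubled)
RTT 4: cwnd = 9 MSS (congestion avoidance, +1)
RTT 5: cwnd = 10 MSS (congestion avoidance, +1)
RTT 6: cwnd = 11 MSS (congestion avoidance, +1)
RTT 7: cwnd = 12 MSS (congestion avoidance, +1)

12


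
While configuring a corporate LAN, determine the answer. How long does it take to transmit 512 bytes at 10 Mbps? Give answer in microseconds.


Given: packet = 512 bytes, bandwidth = 10 Mbps
Packet in bits = 512 * 8 = 4096 bits
Bandwidth = 10 * 10^6 = 10000000 bps
Time = 4096 / 10000000 seconds
Time in us = 4096 * 10^6 / 10000000 = 409.6

409.6


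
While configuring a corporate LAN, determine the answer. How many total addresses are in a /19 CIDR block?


Given: CIDR prefix /19
Host bits = 32 - 19 = 13
Total addresses = 2^13 = 8192

8192


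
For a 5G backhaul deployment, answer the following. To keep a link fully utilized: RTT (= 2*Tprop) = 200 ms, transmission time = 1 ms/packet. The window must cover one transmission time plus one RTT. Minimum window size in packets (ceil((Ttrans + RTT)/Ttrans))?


Given: Ttrans = 1 ms, RTT = 200 ms (= 2 * Tprop, Tprop = 100 ms)
Time until first ACK returns = Ttrans + RTT = 1 + 200 = 201 ms
Need W * Ttrans >= Ttrans + RTT  ->  W >= (Ttrans + RTT) / Ttrans
(Ttrans + RTT) / Ttrans = 201 / 1 = 201
W_min = ceil(201) = 201

201


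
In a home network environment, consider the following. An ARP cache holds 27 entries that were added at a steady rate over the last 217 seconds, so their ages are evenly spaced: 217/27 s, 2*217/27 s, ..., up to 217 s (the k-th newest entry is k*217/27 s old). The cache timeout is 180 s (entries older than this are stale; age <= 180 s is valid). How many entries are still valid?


Ages are k * 217/27 s for k = 1..27 (spacing = 8.0370 s).
Entry k is valid iff k * 217/27 <= 180 iff k <= 27 * 180 / 217 = 22.3963
n_valid = floor(22.3963) = 22
(n_stale = 27 - 22 = 5)

22


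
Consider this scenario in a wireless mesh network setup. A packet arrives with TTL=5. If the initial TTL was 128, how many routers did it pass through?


Given: initial TTL = 128, received TTL = 5
Hops = initial TTL - received TTL
Hops = 128 - 5 = 123

123


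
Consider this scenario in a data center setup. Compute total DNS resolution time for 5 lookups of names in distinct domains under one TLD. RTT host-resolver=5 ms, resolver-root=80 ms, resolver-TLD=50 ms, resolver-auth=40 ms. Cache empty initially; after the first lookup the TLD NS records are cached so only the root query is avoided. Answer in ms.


Lookup 1 (cold cache): local + root + TLD + auth = 5 + 80 + 50 + 40 = 175 ms
Lookups 2..5 (TLD NS cached -> skip root; new domain -> still ask TLD and auth): local + TLD + auth = 5 + 50 + 40 = 95 ms each
Remaining 4 lookups: 4 * 95 = 380 ms
Total = 175 + 380 = 555 ms

555


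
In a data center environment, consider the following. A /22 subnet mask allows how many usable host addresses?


Given: subnet mask /22
Host bits = 32 - 22 = 10
Total addresses = 2^10 = 1024
Usable hosts = 1024 - 2 (network + broadcast) = 1022

1022


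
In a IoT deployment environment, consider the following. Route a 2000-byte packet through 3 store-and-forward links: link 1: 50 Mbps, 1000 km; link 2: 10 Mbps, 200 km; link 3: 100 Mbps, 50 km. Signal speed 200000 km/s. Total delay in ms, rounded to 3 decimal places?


Packet = 2000 bytes = 16000 bits. Store-and-forward: sum (t_trans + t_prop) per link.
Link 1: t_trans = 16000/(50*10^6) s = 0.3200 ms; t_prop = 1000/200000 s = 5.0000 ms; subtotal = 5.3200 ms
Link 2: t_trans = 16000/(10*10^6) s = 1.6000 ms; t_prop = 200/200000 s = 1.0000 ms; subtotal = 2.6000 ms
Link 3: t_trans = 16000/(100*10^6) s = 0.1600 ms; t_prop = 50/200000 s = 0.2500 ms; subtotal = 0.4100 ms
End-to-end = 5.3200 + 2.6000 + 0.4100 = 8.3300 ms -> 8.330 ms (3 dp)

8.330


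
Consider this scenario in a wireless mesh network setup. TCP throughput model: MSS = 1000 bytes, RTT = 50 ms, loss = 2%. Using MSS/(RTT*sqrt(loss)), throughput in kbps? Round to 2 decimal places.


Given: MSS = 1000 bytes, RTT = 50 ms, loss = 2%
RTT in seconds = 50 / 1000 = 0.05
Loss rate = 2% = 0.02
sqrt(loss) = sqrt(0.02) = 0.141421356237
Throughput (bytes/s) = 1000 / (0.05 * 0.141421356237) = 141421.3562
Throughput (kbps) = 141421.3562 * 8 / 1000 = 1131.370850 -> 1131.37 kbps (2 dp)

1131.37


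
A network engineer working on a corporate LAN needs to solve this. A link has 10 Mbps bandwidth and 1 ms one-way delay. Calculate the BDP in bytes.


Given: bandwidth = 10 Mbps, delay = 1 ms
BDP in bits = 10 * 10^6 * 1 / 1000
BDP in bits = 10000
BDP in bytes = 10000 / 8 = 1250

1250


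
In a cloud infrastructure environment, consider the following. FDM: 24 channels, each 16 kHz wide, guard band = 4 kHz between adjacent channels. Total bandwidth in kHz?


Given: 24 channels, 16 kHz each, guard = 4 kHz
Channel bandwidth = 24 * 16 = 384 kHz
Guard bands = 23 gaps * 4 kHz = 92 kHz
Total = 384 + 92 = 476 kHz

476


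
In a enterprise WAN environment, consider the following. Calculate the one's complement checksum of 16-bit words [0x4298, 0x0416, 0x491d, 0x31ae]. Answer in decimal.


Given words: [0x4298, 0x0416, 0x491d, 0x31ae]
Step 1: Sum all words
Raw sum = 17048 + 1046 + 18717 + 12718 = 49529
One's complement = ~49529 & 0xFFFF = 16006

16006


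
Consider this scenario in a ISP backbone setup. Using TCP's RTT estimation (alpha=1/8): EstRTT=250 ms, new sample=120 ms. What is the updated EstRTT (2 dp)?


Given: EstRTT = 250 ms, SampleRTT = 120 ms, alpha = 1/8
New EstRTT = (1 - alpha) * EstRTT + alpha * SampleRTT
(7/8) * 250 = 218.75
(1/8) * 120 = 15
New EstRTT = 218.75 + 15 = 233.75 ms -> 233.75 ms (2 dp)

233.75


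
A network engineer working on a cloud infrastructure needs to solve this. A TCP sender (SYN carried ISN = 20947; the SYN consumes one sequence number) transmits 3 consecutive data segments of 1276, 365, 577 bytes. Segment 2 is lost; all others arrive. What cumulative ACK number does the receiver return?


SYN uses sequence number 20947; first data byte = ISN + 1 = 20948.
Segment 1: SEQ = 20948, len = 1276 B, covers [20948, 22223]
Segment 2: SEQ = 22224, len = 365 B, covers [22224, 22588] [LOST]
Segment 3: SEQ = 22589, len = 577 B, covers [22589, 23165]
In-order data received: bytes [20948, 22223] (segments 1..1).
Segment 2 missing -> gap begins at byte 22224; later segments buffered out of order.
Cumulative ACK = next expected in-order byte = 20948 + 1276 = 22224

22224


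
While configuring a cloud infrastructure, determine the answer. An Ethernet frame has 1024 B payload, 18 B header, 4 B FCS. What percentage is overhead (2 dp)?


Given: payload = 1024 B, header = 18 B, trailer = 4 B
Overhead bytes = header + trailer = 18 + 4 = 22
Total frame = payload + overhead = 1024 + 22 = 1046
Overhead % = 22 / 1046 * 100 = 2.1033% -> 2.10% (2 dp)

2.10


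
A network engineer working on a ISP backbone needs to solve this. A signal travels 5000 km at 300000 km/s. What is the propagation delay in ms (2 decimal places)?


Given: distance = 5000 km, speed = 300000 km/s
Delay = distance / speed = 5000 / 300000 seconds
Delay in ms = 5000 * 1000 / 300000
Delay = 16.6667 ms
Rounded to 2 dp = 16.67 ms

16.67


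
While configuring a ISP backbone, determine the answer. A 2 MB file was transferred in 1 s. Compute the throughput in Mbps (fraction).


Given: file = 2 MB, time = 1 s
File in Mb = 2 * 8 = 16 Mb
Throughput = 16 / 1 Mbps
Throughput = 16 Mbps

16


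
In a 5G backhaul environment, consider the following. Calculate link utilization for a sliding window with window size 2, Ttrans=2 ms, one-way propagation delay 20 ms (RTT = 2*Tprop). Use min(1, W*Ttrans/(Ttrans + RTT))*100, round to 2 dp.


Given: W = 2, Ttrans = 2 ms, RTT = 40 ms (= 2 * Tprop, Tprop = 20 ms)
Cycle time = Ttrans + RTT = 2 + 40 = 42 ms (first packet sent until its ACK returns)
W * Ttrans = 2 * 2 = 4 ms of sending per cycle
W * Ttrans / (Ttrans + RTT) = 4 / 42 = 0.095238
U = min(1, 0.095238) = 0.095238
U% = 9.52%

9.52


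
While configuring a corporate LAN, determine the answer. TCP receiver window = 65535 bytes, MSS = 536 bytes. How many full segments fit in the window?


Given: RWND = 65535 bytes, MSS = 536 bytes
Full segments = floor(RWND / MSS)
Full segments = floor(65535 / 536)
Full segments = floor(122.2668) = 122

122


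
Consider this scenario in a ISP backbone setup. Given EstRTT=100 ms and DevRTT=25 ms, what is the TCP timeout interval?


Given: EstRTT = 100 ms, DevRTT = 25 ms
Timeout = EstRTT + 4 * DevRTT
4 * DevRTT = 4 * 25 = 100
Timeout = 100 + 100 = 200 ms

200


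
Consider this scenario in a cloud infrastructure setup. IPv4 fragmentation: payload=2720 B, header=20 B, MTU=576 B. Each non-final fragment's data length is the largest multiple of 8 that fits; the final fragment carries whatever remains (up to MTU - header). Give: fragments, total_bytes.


Max data per non-final fragment = floor((MTU - header)/8)*8 = floor((576 - 20)/8)*8 = floor(556/8)*8 = 552 B
Final fragment needs no 8-byte alignment: it can carry up to MTU - header = 556 B
Non-final fragments needed = ceil((payload - 556) / 552) = ceil(2164/552) = ceil(3.9203) = 4
Number of fragments = 4 + 1 = 5
Fragment sizes (data): 4 * 552 B + 512 B (last, 512 <= 556 OK)
Total bytes sent = payload + n_frags * header = 2720 + 5*20 = 2720 + 100 = 2820 B

5, 2820


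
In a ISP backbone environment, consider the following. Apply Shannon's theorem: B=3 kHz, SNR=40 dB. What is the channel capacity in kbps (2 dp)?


Given: B = 3 kHz, SNR = 40 dB
SNR linear = 10^(40/10) = 10000
1 + SNR = 10001
log2(10001) = 13.2878566418
C = 3 * 1000 * 13.2878566418 = 39863.5699 bps
C = 39.863570 kbps -> 39.86 kbps (2 dp)

39.86


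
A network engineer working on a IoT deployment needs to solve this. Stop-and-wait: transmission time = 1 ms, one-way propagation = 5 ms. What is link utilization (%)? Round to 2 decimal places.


Given: Ttrans = 1 ms, Tprop = 5 ms
RTT = 2 * Tprop = 2 * 5 = 10 ms
U = Ttrans / (Ttrans + RTT)
U = 1 / (1 + 10)
U = 1 / 11 = 0.090909
U% = 9.09%

9.09


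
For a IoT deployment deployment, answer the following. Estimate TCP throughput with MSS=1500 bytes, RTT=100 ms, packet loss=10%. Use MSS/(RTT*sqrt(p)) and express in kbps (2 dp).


Given: MSS = 1500 bytes, RTT = 100 ms, loss = 10%
RTT in seconds = 100 / 1000 = 0.1
Loss rate = 10% = 0.1
sqrt(loss) = sqrt(0.1) = 0.316227766017
Throughput (bytes/s) = 1500 / (0.1 * 0.316227766017) = 47434.1649
Throughput (kbps) = 47434.1649 * 8 / 1000 = 379.473319 -> 379.47 kbps (2 dp)

379.47


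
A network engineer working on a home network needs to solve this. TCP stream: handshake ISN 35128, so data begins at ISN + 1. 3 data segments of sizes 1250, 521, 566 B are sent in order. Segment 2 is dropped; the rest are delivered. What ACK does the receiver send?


SYN uses sequence number 35128; first data byte = ISN + 1 = 35129.
Segment 1: SEQ = 35129, len = 1250 B, covers [35129, 36378]
Segment 2: SEQ = 36379, len = 521 B, covers [36379, 36899] [LOST]
Segment 3: SEQ = 36900, len = 566 B, covers [36900, 37465]
In-order data received: bytes [35129, 36378] (segments 1..1).
Segment 2 missing -> gap begins at byte 36379; later segments buffered out of order.
Cumulative ACK = next expected in-order byte = 35129 + 1250 = 36379

36379


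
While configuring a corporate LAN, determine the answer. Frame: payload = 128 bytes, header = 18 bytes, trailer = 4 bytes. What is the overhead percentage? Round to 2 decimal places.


Given: payload = 128 B, header = 18 B, trailer = 4 B
Overhead bytes = header + trailer = 18 + 4 = 22
Total frame = payload + overhead = 128 + 22 = 150
Overhead % = 22 / 150 * 100 = 14.6667% -> 14.67% (2 dp)

14.67


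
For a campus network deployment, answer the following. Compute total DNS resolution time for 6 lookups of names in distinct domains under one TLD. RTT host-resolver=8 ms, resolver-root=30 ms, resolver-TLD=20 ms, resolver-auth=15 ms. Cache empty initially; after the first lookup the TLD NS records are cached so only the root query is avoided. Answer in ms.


Lookup 1 (cold cache): local + root + TLD + auth = 8 + 30 + 20 + 15 = 73 ms
Lookups 2..6 (TLD NS cached -> skip root; new domain -> still ask TLD and auth): local + TLD + auth = 8 + 20 + 15 = 43 ms each
Remaining 5 lookups: 5 * 43 = 215 ms
Total = 73 + 215 = 288 ms

288


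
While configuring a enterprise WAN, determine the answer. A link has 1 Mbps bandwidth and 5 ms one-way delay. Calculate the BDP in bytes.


Given: bandwidth = 1 Mbps, delay = 5 ms
BDP in bits = 1 * 10^6 * 5 / 1000
BDP in bits = 5000
BDP in bytes = 5000 / 8 = 625

625


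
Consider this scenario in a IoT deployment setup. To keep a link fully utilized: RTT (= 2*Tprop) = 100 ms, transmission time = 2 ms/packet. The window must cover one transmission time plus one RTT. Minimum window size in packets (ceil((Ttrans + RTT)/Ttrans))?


Given: Ttrans = 2 ms, RTT = 100 ms (= 2 * Tprop, Tprop = 50 ms)
Time until first ACK returns = Ttrans + RTT = 2 + 100 = 102 ms
Need W * Ttrans >= Ttrans + RTT  ->  W >= (Ttrans + RTT) / Ttrans
(Ttrans + RTT) / Ttrans = 102 / 2 = 51
W_min = ceil(51) = 51

51


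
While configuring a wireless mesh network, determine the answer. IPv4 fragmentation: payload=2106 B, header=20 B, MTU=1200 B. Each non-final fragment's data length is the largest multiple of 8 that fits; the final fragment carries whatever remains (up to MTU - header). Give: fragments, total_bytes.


Max data per non-final fragment = floor((MTU - header)/8)*8 = floor((1200 - 20)/8)*8 = floor(1180/8)*8 = 1176 B
Final fragment needs no 8-byte alignment: it can carry up to MTU - header = 1180 B
Non-final fragments needed = ceil((payload - 1180) / 1176) = ceil(926/1176) = ceil(0.7874) = 1
Number of fragments = 1 + 1 = 2
Fragment sizes (data): 1 * 1176 B + 930 B (last, 930 <= 1180 OK)
Total bytes sent = payload + n_frags * header = 2106 + 2*20 = 2106 + 40 = 2146 B

2, 2146


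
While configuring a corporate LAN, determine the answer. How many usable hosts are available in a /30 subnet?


Given: subnet mask /30
Host bits = 32 - 30 = 2
Total addresses = 2^2 = 4
Usable hosts = 4 - 2 (network + broadcast) = 2

2


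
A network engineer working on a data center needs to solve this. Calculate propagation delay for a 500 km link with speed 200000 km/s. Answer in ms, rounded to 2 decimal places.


Given: distance = 500 km, speed = 200000 km/s
Delay = distance / speed = 500 / 200000 seconds
Delay in ms = 500 * 1000 / 200000
Delay = 2.5000 ms
Rounded to 2 dp = 2.50 ms

2.50


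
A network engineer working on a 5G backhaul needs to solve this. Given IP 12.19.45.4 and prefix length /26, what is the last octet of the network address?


Given: IP = 12.19.45.4, prefix = /26
Subnet mask = 255.255.255.192
Last octet of IP: 4
Last octet of mask: 192
Network last octet = 4 AND 192 = 0

0


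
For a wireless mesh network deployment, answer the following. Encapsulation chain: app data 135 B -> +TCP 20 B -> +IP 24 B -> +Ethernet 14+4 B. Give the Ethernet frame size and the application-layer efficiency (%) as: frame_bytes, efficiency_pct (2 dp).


TCP segment = 135 + 20 = 155 B
IP packet = 155 + 24 = 179 B
Ethernet frame = 179 + 14 + 4 = 197 B
Efficiency = app / frame = 135 / 197 = 0.685279 = 68.5279% -> 68.53% (2 dp)

197, 68.53


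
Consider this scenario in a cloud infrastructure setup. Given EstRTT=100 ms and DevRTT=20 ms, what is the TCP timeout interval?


Given: EstRTT = 100 ms, DevRTT = 20 ms
Timeout = EstRTT + 4 * DevRTT
4 * DevRTT = 4 * 20 = 80
Timeout = 100 + 80 = 180 ms

180


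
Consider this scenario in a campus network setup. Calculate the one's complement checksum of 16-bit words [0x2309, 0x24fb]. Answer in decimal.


Given words: [0x2309, 0x24fb]
Step 1: Sum all words
Raw sum = 8969 + 9467 = 18436
One's complement = ~18436 & 0xFFFF = 47099

47099


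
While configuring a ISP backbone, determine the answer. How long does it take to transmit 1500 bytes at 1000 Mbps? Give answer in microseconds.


Given: packet = 1500 bytes, bandwidth = 1000 Mbps
Packet in bits = 1500 * 8 = 12000 bits
Bandwidth = 1000 * 10^6 = 1000000000 bps
Time = 12000 / 1000000000 seconds
Time in us = 12000 * 10^6 / 1000000000 = 12

12


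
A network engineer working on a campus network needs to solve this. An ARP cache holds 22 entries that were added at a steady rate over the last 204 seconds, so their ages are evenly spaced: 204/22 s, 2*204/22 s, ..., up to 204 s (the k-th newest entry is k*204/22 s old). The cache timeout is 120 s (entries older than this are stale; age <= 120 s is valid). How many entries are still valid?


Ages are k * 204/22 s for k = 1..22 (spacing = 9.2727 s).
Entry k is valid iff k * 204/22 <= 120 iff k <= 22 * 120 / 204 = 12.9412
n_valid = floor(12.9412) = 12
(n_stale = 22 - 12 = 10)

12


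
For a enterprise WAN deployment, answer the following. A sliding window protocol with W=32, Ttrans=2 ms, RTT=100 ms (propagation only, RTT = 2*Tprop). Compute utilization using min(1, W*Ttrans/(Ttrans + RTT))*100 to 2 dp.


Given: W = 32, Ttrans = 2 ms, RTT = 100 ms (= 2 * Tprop, Tprop = 50 ms)
Cycle time = Ttrans + RTT = 2 + 100 = 102 ms (first packet sent until its ACK returns)
W * Ttrans = 32 * 2 = 64 ms of sending per cycle
W * Ttrans / (Ttrans + RTT) = 64 / 102 = 0.627451
U = min(1, 0.627451) = 0.627451
U% = 62.75%

62.75


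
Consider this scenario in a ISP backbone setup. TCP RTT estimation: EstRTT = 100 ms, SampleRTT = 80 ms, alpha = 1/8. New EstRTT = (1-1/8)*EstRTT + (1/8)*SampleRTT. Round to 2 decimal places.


Given: EstRTT = 100 ms, SampleRTT = 80 ms, alpha = 1/8
New EstRTT = (1 - alpha) * EstRTT + alpha * SampleRTT
(7/8) * 100 = 87.5
(1/8) * 80 = 10
New EstRTT = 87.5 + 10 = 97.5 ms -> 97.50 ms (2 dp)

97.50


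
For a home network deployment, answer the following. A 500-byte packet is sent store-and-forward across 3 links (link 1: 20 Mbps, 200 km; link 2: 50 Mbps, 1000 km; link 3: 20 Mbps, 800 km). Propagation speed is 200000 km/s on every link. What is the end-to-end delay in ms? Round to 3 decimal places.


Packet = 500 bytes = 4000 bits. Store-and-forward: sum (t_trans + t_prop) per link.
Link 1: t_trans = 4000/(20*10^6) s = 0.2000 ms; t_prop = 200/200000 s = 1.0000 ms; subtotal = 1.2000 ms
Link 2: t_trans = 4000/(50*10^6) s = 0.0800 ms; t_prop = 1000/200000 s = 5.0000 ms; subtotal = 5.0800 ms
Link 3: t_trans = 4000/(20*10^6) s = 0.2000 ms; t_prop = 800/200000 s = 4.0000 ms; subtotal = 4.2000 ms
End-to-end = 1.2000 + 5.0800 + 4.2000 = 10.4800 ms -> 10.480 ms (3 dp)

10.480


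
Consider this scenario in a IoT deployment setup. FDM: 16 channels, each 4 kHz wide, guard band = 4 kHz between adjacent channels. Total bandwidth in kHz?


Given: 16 channels, 4 kHz each, guard = 4 kHz
Channel bandwidth = 16 * 4 = 64 kHz
Guard bands = 15 gaps * 4 kHz = 60 kHz
Total = 64 + 60 = 124 kHz

124


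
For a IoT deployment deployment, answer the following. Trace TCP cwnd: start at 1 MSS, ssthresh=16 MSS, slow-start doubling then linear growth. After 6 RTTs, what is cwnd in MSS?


RTT 0: cwnd = 1 MSS (initial)
RTT 1: cwnd = 2 MSS (slow start, doubled)
RTT 2: cwnd = 4 MSS (slow start, doubled)
RTT 3: cwnd = 8 MSS (slow start, doubled)
RTT 4: cwnd = 16 MSS (slow start, doubled)
RTT 5: cwnd = 17 MSS (congestion avoidance, +1)
RTT 6: cwnd = 18 MSS (congestion avoidance, +1)

18


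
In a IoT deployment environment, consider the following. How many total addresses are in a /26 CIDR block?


Given: CIDR prefix /26
Host bits = 32 - 26 = 6
Total addresses = 2^6 = 64

64


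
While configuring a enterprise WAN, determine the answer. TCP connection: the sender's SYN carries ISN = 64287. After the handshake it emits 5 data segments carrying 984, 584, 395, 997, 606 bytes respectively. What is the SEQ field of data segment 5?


The SYN occupies sequence number ISN = 64287, so the first data byte is ISN + 1 = 64288.
SEQ of data segment i = (ISN + 1) + sum of payload sizes of segments 1..i-1.
Segment 1: SEQ = 64288, payload = 984 bytes
Segment 2: SEQ = 65272, payload = 584 bytes
Segment 3: SEQ = 65856, payload = 395 bytes
Segment 4: SEQ = 66251, payload = 997 bytes
Segment 5: SEQ = 67248, payload = 606 bytes
SEQ of segment 5 = 64288 + 984 + 584 + 395 + 997 = 67248

67248


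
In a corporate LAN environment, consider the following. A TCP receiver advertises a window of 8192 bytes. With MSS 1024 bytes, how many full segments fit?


Given: RWND = 8192 bytes, MSS = 1024 bytes
Full segments = floor(RWND / MSS)
Full segments = floor(8192 / 1024)
Full segments = floor(8.0) = 8

8


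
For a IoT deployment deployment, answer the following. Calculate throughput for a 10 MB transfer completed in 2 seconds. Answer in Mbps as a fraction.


Given: file = 10 MB, time = 2 s
File in Mb = 10 * 8 = 80 Mb
Throughput = 80 / 2 Mbps
Throughput = 40 Mbps

40


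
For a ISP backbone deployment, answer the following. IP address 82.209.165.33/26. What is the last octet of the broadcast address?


Given: IP = 82.209.165.33, prefix = /26
Host bits = 32 - 26 = 6
Network last octet = 33 AND mask = 0
Host part size = 2^6 - 1 = 63
Broadcast last octet = 0 OR 63 = 63

63


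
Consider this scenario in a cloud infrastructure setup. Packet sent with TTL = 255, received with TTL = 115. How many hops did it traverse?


Given: initial TTL = 255, received TTL = 115
Hops = initial TTL - received TTL
Hops = 255 - 115 = 140

140


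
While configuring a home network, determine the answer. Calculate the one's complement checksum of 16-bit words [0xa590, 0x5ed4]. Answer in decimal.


Given words: [0xa590, 0x5ed4]
Step 1: Sum all words
Raw sum = 42384 + 24276 = 66660
Step 2: Fold carry: (1124 + 1) = 1125
One's complement = ~1125 & 0xFFFF = 64410

64410


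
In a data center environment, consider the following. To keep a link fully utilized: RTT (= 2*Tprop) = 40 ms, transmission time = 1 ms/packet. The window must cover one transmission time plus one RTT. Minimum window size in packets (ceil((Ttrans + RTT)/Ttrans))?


Given: Ttrans = 1 ms, RTT = 40 ms (= 2 * Tprop, Tprop = 20 ms)
Time until first ACK returns = Ttrans + RTT = 1 + 40 = 41 ms
Need W * Ttrans >= Ttrans + RTT  ->  W >= (Ttrans + RTT) / Ttrans
(Ttrans + RTT) / Ttrans = 41 / 1 = 41
W_min = ceil(41) = 41

41


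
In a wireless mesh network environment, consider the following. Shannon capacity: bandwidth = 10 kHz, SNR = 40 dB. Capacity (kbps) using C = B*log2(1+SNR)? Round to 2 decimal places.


Given: B = 10 kHz, SNR = 40 dB
SNR linear = 10^(40/10) = 10000
1 + SNR = 10001
log2(10001) = 13.2878566418
C = 10 * 1000 * 13.2878566418 = 132878.5664 bps
C = 132.878566 kbps -> 132.88 kbps (2 dp)

132.88


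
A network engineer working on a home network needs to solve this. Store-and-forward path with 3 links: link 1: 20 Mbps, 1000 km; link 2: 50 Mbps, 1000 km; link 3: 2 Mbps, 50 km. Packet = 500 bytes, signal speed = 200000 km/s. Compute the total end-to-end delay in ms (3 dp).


Packet = 500 bytes = 4000 bits. Store-and-forward: sum (t_trans + t_prop) per link.
Link 1: t_trans = 4000/(20*10^6) s = 0.2000 ms; t_prop = 1000/200000 s = 5.0000 ms; subtotal = 5.2000 ms
Link 2: t_trans = 4000/(50*10^6) s = 0.0800 ms; t_prop = 1000/200000 s = 5.0000 ms; subtotal = 5.0800 ms
Link 3: t_trans = 4000/(2*10^6) s = 2.0000 ms; t_prop = 50/200000 s = 0.2500 ms; subtotal = 2.2500 ms
End-to-end = 5.2000 + 5.0800 + 2.2500 = 12.5300 ms -> 12.530 ms (3 dp)

12.530


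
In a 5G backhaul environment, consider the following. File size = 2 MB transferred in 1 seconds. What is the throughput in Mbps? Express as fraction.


Given: file = 2 MB, time = 1 s
File in Mb = 2 * 8 = 16 Mb
Throughput = 16 / 1 Mbps
Throughput = 16 Mbps

16


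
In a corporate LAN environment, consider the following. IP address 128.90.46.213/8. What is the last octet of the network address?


Given: IP = 128.90.46.213, prefix = /8
Subnet mask = 255.0.0.0
Last octet of IP: 213
Last octet of mask: 0
Network last octet = 213 AND 0 = 0

0


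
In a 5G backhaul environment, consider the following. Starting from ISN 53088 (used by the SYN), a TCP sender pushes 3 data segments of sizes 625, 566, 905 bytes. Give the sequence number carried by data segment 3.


The SYN occupies sequence number ISN = 53088, so the first data byte is ISN + 1 = 53089.
SEQ of data segment i = (ISN + 1) + sum of payload sizes of segments 1..i-1.
Segment 1: SEQ = 53089, payload = 625 bytes
Segment 2: SEQ = 53714, payload = 566 bytes
Segment 3: SEQ = 54280, payload = 905 bytes
SEQ of segment 3 = 53089 + 625 + 566 = 54280

54280


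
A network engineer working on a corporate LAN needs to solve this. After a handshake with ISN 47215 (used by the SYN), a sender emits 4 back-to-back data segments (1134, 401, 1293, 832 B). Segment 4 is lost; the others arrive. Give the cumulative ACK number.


SYN uses sequence number 47215; first data byte = ISN + 1 = 47216.
Segment 1: SEQ = 47216, len = 1134 B, covers [47216, 48349]
Segment 2: SEQ = 48350, len = 401 B, covers [48350, 48750]
Segment 3: SEQ = 48751, len = 1293 B, covers [48751, 50043]
Segment 4: SEQ = 50044, len = 832 B, covers [50044, 50875] [LOST]
In-order data received: bytes [47216, 50043] (segments 1..3).
Segment 4 missing -> gap begins at byte 50044.
Cumulative ACK = next expected in-order byte = 47216 + 1134 + 401 + 1293 = 50044

50044


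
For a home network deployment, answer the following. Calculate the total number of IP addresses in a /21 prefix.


Given: CIDR prefix /21
Host bits = 32 - 21 = 11
Total addresses = 2^11 = 2048

2048


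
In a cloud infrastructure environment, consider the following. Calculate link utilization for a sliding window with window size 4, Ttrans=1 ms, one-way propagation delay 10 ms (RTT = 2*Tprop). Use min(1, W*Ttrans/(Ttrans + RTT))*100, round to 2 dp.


Given: W = 4, Ttrans = 1 ms, RTT = 20 ms (= 2 * Tprop, Tprop = 10 ms)
Cycle time = Ttrans + RTT = 1 + 20 = 21 ms (first packet sent until its ACK returns)
W * Ttrans = 4 * 1 = 4 ms of sending per cycle
W * Ttrans / (Ttrans + RTT) = 4 / 21 = 0.190476
U = min(1, 0.190476) = 0.190476
U% = 19.05%

19.05
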